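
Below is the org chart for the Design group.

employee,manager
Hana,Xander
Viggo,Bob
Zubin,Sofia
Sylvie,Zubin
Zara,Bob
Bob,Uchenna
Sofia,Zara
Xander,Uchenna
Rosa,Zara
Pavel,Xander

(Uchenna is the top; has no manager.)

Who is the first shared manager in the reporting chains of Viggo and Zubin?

Bob

Viggo's chain of managers is Bob, Uchenna. Zubin's chain of managers is Sofia, Zara, Bob, Uchenna. The first manager that appears in both chains is Bob.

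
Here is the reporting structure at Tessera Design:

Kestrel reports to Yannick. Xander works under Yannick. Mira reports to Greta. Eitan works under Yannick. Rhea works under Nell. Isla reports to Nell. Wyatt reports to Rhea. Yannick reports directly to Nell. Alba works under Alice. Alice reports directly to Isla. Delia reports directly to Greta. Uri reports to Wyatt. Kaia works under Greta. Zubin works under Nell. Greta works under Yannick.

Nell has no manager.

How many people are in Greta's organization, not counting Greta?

3

Greta directly manages Delia, Kaia, Mira. Delia has no reports. Kaia has no reports. Mira has no reports. So Greta's organization is 3 direct reports plus everyone under them: 1 + 1 + 1 = 3.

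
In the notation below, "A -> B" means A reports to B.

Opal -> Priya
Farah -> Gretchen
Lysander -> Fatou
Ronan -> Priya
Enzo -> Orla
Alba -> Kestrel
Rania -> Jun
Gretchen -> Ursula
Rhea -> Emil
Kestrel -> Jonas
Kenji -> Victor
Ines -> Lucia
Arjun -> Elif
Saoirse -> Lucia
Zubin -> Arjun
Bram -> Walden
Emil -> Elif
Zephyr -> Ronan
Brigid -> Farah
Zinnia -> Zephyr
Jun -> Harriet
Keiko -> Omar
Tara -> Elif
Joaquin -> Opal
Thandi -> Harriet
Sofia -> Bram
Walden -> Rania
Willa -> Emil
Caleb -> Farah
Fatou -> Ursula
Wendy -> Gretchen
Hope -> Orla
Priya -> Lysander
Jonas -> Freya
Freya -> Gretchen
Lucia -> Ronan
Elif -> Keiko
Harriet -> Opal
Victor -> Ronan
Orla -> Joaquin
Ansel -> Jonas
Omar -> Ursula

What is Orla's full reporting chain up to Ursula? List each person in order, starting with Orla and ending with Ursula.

Orla -> Joaquin -> Opal -> Priya -> Lysander -> Fatou -> Ursula

Orla reports to Joaquin. Joaquin reports to Opal. Opal reports to Priya. Priya reports to Lysander. Lysander reports to Fatou. Fatou reports to Ursula. Ursula is at the top.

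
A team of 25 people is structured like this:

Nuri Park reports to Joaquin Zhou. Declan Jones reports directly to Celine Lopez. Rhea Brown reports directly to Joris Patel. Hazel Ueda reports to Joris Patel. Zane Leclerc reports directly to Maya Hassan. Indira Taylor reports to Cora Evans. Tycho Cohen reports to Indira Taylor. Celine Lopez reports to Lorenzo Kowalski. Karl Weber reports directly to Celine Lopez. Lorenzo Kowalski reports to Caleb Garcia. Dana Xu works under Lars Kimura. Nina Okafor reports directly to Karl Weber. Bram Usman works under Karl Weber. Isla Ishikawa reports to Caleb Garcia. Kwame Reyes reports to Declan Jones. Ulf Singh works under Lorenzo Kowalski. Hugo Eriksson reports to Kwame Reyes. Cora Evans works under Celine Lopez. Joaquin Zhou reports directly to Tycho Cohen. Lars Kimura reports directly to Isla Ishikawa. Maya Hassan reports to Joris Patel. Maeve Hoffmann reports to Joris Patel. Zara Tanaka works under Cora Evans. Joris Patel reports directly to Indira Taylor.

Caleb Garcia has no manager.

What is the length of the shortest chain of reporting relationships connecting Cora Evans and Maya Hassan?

Maya Hassan is in Cora Evans's organization: the chain from Maya Hassan up to Cora Evans is Maya Hassan → Joris Patel → Indira Taylor → Cora Evans, which is 3 links.

3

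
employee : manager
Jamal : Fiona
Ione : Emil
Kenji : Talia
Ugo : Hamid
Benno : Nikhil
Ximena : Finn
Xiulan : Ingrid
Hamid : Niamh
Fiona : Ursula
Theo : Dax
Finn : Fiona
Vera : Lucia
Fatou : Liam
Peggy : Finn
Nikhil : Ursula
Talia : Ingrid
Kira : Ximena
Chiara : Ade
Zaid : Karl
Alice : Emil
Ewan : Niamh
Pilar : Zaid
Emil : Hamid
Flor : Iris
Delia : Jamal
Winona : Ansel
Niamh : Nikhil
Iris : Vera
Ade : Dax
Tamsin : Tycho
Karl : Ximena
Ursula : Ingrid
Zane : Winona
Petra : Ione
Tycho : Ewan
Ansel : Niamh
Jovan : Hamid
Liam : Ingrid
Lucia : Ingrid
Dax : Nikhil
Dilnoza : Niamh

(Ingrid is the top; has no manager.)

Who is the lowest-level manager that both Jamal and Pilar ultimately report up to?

Fiona

Jamal's chain of managers is Fiona, Ursula, Ingrid. Pilar's chain of managers is Zaid, Karl, Ximena, Finn, Fiona, Ursula, Ingrid. The first manager that appears in both chains is Fiona.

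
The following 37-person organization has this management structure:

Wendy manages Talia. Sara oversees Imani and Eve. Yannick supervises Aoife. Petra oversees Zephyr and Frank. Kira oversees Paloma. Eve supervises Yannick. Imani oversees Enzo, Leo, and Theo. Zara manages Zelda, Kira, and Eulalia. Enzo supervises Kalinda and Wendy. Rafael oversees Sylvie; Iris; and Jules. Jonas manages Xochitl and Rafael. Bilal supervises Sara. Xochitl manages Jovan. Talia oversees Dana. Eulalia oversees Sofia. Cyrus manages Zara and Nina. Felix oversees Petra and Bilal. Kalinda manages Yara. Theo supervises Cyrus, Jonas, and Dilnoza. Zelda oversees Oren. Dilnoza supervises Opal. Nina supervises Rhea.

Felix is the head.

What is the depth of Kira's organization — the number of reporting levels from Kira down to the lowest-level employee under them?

The longest chain under Kira runs Kira → Paloma, which is 1 level below Kira.

1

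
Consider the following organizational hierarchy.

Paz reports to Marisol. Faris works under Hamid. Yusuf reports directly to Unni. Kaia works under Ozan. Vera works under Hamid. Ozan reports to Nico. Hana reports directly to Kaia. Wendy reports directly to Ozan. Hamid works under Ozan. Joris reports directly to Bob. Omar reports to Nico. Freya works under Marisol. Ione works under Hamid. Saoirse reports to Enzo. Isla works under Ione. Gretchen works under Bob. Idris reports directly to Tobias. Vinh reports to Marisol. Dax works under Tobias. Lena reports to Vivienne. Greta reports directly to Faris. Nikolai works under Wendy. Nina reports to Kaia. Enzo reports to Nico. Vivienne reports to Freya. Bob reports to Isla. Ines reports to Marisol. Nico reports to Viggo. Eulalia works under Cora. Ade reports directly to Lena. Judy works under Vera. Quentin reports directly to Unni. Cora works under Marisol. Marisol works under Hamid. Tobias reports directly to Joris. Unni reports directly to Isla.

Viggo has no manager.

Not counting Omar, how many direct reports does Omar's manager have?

Omar reports to Nico. Nico's other direct reports are Ozan, Enzo — 2 peers.

2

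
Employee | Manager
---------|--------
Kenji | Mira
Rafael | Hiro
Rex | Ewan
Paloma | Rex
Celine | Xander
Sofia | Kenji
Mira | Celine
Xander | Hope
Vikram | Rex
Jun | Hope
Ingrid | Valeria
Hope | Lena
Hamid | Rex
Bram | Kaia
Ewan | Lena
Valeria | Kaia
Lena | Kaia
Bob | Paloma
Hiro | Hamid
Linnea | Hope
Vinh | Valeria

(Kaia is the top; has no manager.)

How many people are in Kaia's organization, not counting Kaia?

Kaia directly manages Lena, Bram, Valeria. Under Lena: Ewan, Rex, Paloma, Bob, Vikram, Hamid, Hiro, Rafael, Hope, Linnea, Jun, Xander, Celine, Mira, Kenji, Sofia (16). Bram has no reports. Under Valeria: Vinh, Ingrid (2). So Kaia's organization is 3 direct reports plus everyone under them: 17 + 1 + 3 = 21.

21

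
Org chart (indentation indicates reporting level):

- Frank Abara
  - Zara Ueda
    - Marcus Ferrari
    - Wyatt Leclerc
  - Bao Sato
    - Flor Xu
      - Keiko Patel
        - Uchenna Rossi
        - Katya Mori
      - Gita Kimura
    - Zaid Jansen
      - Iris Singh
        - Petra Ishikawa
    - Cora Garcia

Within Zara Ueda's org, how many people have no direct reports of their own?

2

The people in Zara Ueda's organization with no one reporting to them are Wyatt Leclerc, Marcus Ferrari. That is 2.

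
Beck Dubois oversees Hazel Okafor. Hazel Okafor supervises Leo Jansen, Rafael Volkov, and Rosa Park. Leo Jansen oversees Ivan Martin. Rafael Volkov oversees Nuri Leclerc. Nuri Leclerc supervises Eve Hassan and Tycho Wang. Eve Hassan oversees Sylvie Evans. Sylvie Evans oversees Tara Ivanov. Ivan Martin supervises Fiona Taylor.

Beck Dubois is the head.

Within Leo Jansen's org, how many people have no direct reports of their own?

The only person in Leo Jansen's organization with no one reporting to them is Fiona Taylor. That is 1.

1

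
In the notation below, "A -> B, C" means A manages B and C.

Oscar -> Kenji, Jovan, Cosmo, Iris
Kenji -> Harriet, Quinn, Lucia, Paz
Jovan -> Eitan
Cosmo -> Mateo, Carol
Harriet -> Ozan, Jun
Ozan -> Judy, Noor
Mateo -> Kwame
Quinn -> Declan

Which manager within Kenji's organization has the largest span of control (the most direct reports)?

Direct-report counts within Kenji's organization: Kenji has 4; Quinn has 1; Harriet has 2; Ozan has 2. The largest is 4, held by Kenji.

Kenji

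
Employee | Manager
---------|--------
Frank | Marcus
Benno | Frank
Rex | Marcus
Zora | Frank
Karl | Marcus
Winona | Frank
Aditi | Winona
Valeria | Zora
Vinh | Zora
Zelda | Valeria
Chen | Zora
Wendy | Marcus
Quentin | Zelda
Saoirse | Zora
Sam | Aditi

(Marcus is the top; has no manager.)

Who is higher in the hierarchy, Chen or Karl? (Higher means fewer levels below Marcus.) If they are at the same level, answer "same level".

Chen is 3 levels below Marcus; Karl is 1. Karl is higher.

Karl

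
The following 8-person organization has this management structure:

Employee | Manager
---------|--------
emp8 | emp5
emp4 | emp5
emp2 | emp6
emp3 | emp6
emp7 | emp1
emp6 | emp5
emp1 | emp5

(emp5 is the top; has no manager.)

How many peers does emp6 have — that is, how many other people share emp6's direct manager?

3

emp6 reports to emp5. emp5's other direct reports are emp1, emp8, emp4 — 3 peers.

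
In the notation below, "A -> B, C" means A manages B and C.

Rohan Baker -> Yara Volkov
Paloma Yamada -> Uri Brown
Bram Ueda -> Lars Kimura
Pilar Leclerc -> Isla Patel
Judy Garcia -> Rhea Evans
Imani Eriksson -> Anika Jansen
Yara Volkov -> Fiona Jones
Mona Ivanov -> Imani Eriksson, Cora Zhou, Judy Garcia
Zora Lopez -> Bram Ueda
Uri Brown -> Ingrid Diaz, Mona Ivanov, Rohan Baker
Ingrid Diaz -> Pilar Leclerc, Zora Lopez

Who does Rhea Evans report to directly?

Judy Garcia

Rhea Evans reports directly to Judy Garcia.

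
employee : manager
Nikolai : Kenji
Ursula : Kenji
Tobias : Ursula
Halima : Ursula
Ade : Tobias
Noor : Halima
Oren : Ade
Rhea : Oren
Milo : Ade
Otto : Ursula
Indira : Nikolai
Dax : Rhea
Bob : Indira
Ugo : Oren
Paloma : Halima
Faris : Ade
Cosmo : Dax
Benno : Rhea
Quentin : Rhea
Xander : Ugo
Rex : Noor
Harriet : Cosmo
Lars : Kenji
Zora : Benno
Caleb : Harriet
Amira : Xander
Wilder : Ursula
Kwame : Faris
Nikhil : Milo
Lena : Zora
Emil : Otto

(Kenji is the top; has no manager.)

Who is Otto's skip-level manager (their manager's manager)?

Otto reports to Ursula, and Ursula reports to Kenji. So Otto's skip-level manager is Kenji.

Kenji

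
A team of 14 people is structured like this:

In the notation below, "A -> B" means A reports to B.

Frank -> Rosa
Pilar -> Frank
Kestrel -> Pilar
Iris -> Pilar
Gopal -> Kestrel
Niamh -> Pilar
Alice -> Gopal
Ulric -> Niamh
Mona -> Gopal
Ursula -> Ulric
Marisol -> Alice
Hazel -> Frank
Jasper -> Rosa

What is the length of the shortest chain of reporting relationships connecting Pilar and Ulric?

2

Ulric is in Pilar's organization: the chain from Ulric up to Pilar is Ulric → Niamh → Pilar, which is 2 links.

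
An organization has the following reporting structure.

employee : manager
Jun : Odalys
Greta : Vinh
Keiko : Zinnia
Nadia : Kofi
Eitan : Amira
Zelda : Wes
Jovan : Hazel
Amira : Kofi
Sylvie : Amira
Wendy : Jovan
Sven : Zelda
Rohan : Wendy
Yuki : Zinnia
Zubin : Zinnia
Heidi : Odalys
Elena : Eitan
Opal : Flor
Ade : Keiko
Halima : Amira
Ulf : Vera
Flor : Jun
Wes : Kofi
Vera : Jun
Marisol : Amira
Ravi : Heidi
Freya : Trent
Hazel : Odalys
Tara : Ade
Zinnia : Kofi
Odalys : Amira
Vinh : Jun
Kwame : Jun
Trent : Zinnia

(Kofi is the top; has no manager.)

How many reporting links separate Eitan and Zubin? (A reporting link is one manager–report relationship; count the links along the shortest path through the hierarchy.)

4

Eitan is 2 levels below Kofi, and Zubin is 2 levels below Kofi (their lowest common manager). The shortest path runs up from Eitan to Kofi and back down to Zubin: 2 + 2 = 4 links.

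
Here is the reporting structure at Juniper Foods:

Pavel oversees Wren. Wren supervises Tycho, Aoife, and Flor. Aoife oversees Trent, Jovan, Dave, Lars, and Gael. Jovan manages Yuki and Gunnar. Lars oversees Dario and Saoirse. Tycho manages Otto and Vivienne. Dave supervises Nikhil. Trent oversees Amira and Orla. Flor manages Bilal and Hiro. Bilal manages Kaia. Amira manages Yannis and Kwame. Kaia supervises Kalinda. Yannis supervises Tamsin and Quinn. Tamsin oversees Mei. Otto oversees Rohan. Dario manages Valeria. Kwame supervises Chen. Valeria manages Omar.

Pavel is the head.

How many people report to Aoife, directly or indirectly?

20

Aoife directly manages Jovan, Lars, Dave, Trent, Gael. Under Jovan: Gunnar, Yuki (2). Under Lars: Dario, Valeria, Omar, Saoirse (4). Under Dave: Nikhil (1). Under Trent: Orla, Amira, Kwame, Chen, Yannis, Quinn, Tamsin, Mei (8). Gael has no reports. So Aoife's organization is 5 direct reports plus everyone under them: 3 + 5 + 2 + 9 + 1 = 20.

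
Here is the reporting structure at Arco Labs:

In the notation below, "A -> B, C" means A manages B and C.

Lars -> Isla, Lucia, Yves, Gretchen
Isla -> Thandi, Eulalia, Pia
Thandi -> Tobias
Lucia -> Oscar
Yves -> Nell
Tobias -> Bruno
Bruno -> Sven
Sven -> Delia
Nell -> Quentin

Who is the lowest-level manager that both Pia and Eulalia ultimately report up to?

Pia's chain of managers is Isla, Lars. Eulalia's chain of managers is Isla, Lars. The first manager that appears in both chains is Isla.

Isla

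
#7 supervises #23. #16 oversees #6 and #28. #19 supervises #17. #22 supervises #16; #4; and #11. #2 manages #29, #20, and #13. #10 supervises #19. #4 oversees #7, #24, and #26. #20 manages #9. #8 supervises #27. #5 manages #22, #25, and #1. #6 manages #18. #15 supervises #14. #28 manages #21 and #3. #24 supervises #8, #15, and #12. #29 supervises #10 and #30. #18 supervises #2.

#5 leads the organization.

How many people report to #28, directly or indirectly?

#28 directly manages #21, #3. #21 has no reports. #3 has no reports. So #28's organization is 2 direct reports plus everyone under them: 1 + 1 = 2.

2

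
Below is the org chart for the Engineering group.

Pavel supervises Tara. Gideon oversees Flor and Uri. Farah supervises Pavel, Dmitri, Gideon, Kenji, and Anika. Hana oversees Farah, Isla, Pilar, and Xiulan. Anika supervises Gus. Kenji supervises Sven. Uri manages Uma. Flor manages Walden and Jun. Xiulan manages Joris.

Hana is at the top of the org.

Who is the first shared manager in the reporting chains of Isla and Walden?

Hana

Isla's chain of managers is Hana. Walden's chain of managers is Flor, Gideon, Farah, Hana. The first manager that appears in both chains is Hana.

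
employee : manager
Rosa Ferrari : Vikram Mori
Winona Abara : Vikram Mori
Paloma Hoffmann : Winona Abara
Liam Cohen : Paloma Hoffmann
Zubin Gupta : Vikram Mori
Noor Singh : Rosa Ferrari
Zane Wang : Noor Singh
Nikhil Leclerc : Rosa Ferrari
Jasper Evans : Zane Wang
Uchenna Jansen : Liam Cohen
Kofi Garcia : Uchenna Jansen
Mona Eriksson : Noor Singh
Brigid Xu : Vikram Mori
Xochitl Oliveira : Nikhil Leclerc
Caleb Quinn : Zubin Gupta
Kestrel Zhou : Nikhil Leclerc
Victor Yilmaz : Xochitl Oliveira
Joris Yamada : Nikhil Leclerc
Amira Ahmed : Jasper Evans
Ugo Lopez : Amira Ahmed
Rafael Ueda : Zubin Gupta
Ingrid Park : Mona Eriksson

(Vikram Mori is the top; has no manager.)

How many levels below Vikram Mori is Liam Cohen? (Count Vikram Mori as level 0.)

3

Chain from Liam Cohen up to Vikram Mori: Liam Cohen → Paloma Hoffmann → Winona Abara → Vikram Mori. That is 3 steps up, so Liam Cohen is 3 levels below Vikram Mori.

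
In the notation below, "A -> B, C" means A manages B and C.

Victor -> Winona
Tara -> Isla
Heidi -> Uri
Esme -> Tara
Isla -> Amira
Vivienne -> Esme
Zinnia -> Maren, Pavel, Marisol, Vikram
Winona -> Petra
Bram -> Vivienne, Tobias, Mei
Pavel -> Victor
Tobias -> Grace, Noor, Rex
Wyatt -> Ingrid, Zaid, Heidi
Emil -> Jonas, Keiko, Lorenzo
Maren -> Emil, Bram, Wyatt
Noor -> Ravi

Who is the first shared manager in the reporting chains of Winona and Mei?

Winona's chain of managers is Victor, Pavel, Zinnia. Mei's chain of managers is Bram, Maren, Zinnia. The first manager that appears in both chains is Zinnia.

Zinnia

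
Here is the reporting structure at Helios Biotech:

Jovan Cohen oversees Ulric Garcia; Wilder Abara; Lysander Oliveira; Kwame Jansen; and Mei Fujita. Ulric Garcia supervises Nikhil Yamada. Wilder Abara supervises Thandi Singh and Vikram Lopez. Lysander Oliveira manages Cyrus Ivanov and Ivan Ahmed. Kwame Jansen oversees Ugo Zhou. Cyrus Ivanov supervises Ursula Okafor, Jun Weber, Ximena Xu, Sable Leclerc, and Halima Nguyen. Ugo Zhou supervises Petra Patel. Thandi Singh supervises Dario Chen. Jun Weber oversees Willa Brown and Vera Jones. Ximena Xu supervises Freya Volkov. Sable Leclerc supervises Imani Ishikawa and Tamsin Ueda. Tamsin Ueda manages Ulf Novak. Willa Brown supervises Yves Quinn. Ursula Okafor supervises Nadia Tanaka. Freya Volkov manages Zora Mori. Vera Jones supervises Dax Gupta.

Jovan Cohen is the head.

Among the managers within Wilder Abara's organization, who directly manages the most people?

Wilder Abara

Direct-report counts within Wilder Abara's organization: Wilder Abara has 2; Thandi Singh has 1. The largest is 2, held by Wilder Abara.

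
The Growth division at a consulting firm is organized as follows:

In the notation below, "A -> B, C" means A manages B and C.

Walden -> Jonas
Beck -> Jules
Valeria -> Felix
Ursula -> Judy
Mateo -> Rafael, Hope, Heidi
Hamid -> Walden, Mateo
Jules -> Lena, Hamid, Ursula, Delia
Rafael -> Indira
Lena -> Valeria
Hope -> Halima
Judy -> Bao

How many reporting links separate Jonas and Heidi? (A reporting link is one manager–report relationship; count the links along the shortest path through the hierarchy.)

Jonas is 2 levels below Hamid, and Heidi is 2 levels below Hamid (their lowest common manager). The shortest path runs up from Jonas to Hamid and back down to Heidi: 2 + 2 = 4 links.

4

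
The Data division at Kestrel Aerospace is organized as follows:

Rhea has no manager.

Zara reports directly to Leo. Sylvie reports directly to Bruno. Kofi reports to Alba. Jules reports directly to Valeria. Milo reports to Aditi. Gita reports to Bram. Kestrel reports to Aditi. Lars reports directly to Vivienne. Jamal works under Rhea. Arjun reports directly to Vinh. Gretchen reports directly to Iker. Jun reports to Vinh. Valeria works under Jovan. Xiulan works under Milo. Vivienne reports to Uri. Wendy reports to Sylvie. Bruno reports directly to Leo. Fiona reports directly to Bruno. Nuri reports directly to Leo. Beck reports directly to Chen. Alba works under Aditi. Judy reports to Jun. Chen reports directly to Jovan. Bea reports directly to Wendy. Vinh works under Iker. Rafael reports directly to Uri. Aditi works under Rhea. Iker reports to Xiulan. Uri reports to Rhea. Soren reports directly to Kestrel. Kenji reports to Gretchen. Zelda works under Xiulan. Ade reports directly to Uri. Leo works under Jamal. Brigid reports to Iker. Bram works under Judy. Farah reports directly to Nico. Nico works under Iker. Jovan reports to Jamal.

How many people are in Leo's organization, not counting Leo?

Leo directly manages Zara, Bruno, Nuri. Zara has no reports. Under Bruno: Fiona, Sylvie, Wendy, Bea (4). Nuri has no reports. So Leo's organization is 3 direct reports plus everyone under them: 1 + 5 + 1 = 7.

7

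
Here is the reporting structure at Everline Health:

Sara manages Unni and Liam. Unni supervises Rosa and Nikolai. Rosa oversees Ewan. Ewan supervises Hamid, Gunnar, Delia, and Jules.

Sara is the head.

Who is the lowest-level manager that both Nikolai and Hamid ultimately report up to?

Unni

Nikolai's chain of managers is Unni, Sara. Hamid's chain of managers is Ewan, Rosa, Unni, Sara. The first manager that appears in both chains is Unni.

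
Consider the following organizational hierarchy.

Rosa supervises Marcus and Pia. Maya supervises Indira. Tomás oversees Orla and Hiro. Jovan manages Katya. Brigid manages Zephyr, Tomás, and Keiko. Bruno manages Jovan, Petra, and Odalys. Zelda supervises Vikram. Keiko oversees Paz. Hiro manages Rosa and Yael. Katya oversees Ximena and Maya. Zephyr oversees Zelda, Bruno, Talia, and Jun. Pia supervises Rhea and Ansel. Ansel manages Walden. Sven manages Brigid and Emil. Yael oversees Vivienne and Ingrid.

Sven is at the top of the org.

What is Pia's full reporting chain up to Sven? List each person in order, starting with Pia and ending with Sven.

Pia -> Rosa -> Hiro -> Tomás -> Brigid -> Sven

Pia reports to Rosa. Rosa reports to Hiro. Hiro reports to Tomás. Tomás reports to Brigid. Brigid reports to Sven. Sven is at the top.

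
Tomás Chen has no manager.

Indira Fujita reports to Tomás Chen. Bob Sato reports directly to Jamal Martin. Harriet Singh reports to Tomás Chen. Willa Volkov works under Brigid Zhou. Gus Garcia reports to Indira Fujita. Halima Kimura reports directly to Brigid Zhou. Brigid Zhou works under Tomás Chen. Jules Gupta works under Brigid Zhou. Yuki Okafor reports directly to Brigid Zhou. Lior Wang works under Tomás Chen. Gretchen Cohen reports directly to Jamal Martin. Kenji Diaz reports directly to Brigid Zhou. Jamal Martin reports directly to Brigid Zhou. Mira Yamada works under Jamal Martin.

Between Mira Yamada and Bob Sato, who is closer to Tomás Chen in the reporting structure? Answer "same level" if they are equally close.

same level

Both Mira Yamada and Bob Sato are 3 levels below Tomás Chen.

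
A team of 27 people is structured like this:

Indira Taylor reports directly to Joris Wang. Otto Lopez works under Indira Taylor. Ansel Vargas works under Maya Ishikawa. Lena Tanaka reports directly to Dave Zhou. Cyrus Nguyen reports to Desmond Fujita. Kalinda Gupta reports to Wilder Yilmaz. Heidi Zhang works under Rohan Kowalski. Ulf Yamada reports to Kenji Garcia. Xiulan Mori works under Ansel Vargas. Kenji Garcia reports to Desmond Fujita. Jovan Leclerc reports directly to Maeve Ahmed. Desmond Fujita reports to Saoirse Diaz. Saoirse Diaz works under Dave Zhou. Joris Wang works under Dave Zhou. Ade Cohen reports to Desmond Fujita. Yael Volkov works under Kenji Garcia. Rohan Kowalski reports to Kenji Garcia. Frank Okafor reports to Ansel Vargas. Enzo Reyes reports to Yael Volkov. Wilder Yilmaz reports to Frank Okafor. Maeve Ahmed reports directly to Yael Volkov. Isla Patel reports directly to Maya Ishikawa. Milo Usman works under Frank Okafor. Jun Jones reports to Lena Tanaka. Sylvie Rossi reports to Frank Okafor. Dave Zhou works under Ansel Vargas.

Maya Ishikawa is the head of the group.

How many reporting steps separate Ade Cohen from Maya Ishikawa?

Chain from Ade Cohen up to Maya Ishikawa: Ade Cohen → Desmond Fujita → Saoirse Diaz → Dave Zhou → Ansel Vargas → Maya Ishikawa. That is 5 steps up, so Ade Cohen is 5 levels below Maya Ishikawa.

5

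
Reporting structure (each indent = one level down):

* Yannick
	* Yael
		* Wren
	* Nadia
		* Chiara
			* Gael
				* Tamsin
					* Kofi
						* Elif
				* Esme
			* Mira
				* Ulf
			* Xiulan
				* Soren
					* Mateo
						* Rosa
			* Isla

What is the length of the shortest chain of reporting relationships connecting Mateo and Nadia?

Mateo is in Nadia's organization: the chain from Mateo up to Nadia is Mateo → Soren → Xiulan → Chiara → Nadia, which is 4 links.

4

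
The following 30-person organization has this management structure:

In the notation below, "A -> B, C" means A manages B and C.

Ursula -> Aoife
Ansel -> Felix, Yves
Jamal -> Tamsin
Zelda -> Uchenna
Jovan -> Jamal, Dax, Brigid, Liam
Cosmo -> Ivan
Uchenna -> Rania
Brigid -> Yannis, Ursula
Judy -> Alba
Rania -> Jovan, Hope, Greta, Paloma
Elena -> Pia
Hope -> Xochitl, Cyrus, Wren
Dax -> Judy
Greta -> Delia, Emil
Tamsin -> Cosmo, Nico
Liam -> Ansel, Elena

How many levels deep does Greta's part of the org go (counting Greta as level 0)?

The longest chain under Greta runs Greta → Emil, which is 1 level below Greta.

1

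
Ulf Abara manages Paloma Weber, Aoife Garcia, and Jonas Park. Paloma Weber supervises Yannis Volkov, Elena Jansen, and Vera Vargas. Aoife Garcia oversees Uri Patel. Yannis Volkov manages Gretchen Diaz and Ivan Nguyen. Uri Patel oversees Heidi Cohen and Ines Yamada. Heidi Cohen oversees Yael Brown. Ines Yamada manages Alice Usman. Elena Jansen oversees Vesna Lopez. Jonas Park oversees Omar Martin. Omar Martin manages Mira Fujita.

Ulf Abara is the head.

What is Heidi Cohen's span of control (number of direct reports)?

1

Heidi Cohen directly manages Yael Brown. That is 1 direct report.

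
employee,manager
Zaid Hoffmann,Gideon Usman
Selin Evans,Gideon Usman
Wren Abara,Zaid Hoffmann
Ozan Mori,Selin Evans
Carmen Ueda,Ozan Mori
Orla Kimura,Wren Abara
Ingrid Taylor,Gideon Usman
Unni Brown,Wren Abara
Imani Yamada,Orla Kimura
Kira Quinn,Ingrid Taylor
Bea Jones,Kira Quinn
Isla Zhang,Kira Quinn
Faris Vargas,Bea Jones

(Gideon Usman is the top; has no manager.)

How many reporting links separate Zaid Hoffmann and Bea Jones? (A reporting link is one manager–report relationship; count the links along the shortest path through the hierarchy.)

Zaid Hoffmann is 1 level below Gideon Usman, and Bea Jones is 3 levels below Gideon Usman (their lowest common manager). The shortest path runs up from Zaid Hoffmann to Gideon Usman and back down to Bea Jones: 1 + 3 = 4 links.

4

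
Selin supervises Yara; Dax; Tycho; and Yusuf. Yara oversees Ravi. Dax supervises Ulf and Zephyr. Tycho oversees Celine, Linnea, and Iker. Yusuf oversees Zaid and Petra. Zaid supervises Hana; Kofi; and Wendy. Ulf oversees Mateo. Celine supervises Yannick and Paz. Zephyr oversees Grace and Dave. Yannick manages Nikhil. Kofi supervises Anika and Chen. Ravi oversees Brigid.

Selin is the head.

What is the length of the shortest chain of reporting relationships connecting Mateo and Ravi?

5

Mateo is 3 levels below Selin, and Ravi is 2 levels below Selin (their lowest common manager). The shortest path runs up from Mateo to Selin and back down to Ravi: 3 + 2 = 5 links.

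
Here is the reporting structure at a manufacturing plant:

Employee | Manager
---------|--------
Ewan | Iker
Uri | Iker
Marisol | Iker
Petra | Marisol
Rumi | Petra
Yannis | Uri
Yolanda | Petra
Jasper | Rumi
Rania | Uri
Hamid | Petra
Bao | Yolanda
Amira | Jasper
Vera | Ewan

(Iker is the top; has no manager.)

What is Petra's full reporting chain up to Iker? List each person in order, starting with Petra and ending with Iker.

Petra -> Marisol -> Iker

Petra reports to Marisol. Marisol reports to Iker. Iker is at the top.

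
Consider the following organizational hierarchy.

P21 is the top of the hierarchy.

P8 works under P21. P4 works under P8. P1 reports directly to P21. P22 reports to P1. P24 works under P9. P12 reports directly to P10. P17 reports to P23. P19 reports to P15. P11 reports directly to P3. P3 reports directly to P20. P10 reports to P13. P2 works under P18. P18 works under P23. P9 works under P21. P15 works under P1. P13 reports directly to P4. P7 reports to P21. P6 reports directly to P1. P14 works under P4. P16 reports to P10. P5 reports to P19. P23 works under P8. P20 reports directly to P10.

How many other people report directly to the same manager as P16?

2

P16 reports to P10. P10's other direct reports are P20, P12 — 2 peers.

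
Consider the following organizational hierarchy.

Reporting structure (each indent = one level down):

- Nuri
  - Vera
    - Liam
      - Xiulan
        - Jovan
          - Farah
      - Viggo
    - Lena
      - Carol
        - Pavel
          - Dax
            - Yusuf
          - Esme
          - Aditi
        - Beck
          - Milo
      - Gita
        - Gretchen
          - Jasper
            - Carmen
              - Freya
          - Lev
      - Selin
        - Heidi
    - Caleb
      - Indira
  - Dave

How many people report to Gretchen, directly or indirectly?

4

Gretchen directly manages Jasper, Lev. Under Jasper: Carmen, Freya (2). Lev has no reports. So Gretchen's organization is 2 direct reports plus everyone under them: 3 + 1 = 4.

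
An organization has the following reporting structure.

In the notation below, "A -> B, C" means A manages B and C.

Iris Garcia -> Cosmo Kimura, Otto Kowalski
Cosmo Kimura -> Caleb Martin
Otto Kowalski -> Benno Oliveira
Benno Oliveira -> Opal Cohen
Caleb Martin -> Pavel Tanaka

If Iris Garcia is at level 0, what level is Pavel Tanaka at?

3

Chain from Pavel Tanaka up to Iris Garcia: Pavel Tanaka → Caleb Martin → Cosmo Kimura → Iris Garcia. That is 3 steps up, so Pavel Tanaka is 3 levels below Iris Garcia.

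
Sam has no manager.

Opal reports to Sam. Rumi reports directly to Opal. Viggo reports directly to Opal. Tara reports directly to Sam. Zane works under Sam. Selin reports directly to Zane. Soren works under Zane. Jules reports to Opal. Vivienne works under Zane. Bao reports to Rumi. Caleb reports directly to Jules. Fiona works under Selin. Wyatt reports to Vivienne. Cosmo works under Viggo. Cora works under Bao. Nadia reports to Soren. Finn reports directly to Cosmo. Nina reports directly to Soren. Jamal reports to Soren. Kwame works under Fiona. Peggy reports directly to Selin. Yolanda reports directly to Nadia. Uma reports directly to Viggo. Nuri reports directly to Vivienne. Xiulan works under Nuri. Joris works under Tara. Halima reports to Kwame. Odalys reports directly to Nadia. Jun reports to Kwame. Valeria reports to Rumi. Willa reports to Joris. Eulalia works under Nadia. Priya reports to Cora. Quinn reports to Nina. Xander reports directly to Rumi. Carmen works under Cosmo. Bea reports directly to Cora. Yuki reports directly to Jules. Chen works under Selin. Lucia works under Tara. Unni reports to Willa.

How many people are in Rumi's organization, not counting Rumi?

6

Rumi directly manages Bao, Valeria, Xander. Under Bao: Cora, Bea, Priya (3). Valeria has no reports. Xander has no reports. So Rumi's organization is 3 direct reports plus everyone under them: 4 + 1 + 1 = 6.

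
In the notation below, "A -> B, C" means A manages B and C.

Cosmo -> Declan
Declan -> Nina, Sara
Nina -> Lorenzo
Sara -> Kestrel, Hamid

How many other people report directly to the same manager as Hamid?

Hamid reports to Sara. Sara's other direct reports are Kestrel — 1 peer.

1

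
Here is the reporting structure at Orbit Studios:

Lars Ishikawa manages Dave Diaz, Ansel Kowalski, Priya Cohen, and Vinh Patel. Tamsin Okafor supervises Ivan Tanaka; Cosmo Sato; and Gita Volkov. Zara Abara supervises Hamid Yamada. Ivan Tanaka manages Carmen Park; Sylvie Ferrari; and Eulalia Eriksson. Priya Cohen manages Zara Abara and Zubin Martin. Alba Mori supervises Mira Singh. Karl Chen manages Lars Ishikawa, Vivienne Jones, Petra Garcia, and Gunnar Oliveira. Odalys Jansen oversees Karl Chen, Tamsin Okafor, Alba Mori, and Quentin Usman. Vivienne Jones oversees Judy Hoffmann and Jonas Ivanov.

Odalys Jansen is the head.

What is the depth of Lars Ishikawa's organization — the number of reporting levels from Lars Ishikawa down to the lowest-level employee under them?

The longest chain under Lars Ishikawa runs Lars Ishikawa → Priya Cohen → Zara Abara → Hamid Yamada, which is 3 levels below Lars Ishikawa.

3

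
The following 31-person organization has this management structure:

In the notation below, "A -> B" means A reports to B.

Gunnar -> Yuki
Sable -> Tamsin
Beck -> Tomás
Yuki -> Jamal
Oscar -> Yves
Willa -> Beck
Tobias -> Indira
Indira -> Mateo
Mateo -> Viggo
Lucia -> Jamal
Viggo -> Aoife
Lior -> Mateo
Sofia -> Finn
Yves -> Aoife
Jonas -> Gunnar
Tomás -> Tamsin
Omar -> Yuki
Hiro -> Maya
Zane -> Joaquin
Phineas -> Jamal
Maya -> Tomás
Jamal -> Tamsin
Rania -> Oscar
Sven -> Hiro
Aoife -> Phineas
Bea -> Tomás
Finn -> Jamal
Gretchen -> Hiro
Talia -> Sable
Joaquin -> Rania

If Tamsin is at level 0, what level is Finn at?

2

Chain from Finn up to Tamsin: Finn → Jamal → Tamsin. That is 2 steps up, so Finn is 2 levels below Tamsin.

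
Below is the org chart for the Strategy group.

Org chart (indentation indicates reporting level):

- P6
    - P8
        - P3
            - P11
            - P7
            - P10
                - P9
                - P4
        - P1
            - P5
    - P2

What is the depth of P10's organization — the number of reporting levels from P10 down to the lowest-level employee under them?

The longest chain under P10 runs P10 → P4, which is 1 level below P10.

1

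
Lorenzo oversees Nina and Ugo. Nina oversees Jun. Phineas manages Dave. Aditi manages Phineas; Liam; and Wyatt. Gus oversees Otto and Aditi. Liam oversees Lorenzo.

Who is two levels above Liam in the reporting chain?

Gus

Liam reports to Aditi, and Aditi reports to Gus. So Liam's skip-level manager is Gus.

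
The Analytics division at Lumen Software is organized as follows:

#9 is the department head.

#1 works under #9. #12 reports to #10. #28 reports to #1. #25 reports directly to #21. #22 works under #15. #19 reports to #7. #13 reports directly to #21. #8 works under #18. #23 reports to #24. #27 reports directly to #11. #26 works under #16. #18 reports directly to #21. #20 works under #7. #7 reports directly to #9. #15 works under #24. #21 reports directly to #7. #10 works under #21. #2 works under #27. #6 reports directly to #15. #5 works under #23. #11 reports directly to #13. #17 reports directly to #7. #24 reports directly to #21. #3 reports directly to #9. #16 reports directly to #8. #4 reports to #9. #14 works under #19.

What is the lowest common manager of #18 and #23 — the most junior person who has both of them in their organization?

#18's chain of managers is #21, #7, #9. #23's chain of managers is #24, #21, #7, #9. The first manager that appears in both chains is #21.

#21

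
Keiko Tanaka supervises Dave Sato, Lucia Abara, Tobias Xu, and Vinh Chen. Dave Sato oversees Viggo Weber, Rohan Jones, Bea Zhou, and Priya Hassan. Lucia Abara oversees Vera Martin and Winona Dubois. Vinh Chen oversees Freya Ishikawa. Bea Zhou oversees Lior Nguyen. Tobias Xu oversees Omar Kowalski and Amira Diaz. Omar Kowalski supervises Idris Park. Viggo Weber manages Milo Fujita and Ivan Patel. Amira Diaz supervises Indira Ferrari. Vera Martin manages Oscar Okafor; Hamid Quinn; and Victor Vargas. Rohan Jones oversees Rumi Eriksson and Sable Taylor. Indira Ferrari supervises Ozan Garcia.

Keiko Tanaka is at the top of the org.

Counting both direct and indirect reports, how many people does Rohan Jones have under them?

Rohan Jones directly manages Rumi Eriksson, Sable Taylor. Rumi Eriksson has no reports. Sable Taylor has no reports. So Rohan Jones's organization is 2 direct reports plus everyone under them: 1 + 1 = 2.

2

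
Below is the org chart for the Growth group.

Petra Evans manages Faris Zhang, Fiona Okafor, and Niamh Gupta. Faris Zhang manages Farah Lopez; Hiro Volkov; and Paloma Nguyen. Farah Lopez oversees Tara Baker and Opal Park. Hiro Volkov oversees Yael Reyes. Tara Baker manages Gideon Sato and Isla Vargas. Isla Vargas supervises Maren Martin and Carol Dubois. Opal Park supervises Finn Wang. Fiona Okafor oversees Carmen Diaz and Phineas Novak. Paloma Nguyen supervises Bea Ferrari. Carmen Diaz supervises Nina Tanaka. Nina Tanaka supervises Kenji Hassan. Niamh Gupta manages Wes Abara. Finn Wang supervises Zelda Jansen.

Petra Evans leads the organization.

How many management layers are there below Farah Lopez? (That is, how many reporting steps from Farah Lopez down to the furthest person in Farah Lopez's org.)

3

The longest chain under Farah Lopez runs Farah Lopez → Opal Park → Finn Wang → Zelda Jansen, which is 3 levels below Farah Lopez.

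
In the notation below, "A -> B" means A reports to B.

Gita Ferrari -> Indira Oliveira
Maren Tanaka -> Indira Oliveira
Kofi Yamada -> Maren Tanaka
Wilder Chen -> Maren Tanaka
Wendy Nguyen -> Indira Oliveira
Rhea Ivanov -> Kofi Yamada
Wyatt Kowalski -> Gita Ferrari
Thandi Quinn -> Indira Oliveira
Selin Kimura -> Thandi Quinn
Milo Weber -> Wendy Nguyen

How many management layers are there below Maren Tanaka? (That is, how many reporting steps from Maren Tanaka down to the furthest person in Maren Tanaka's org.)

The longest chain under Maren Tanaka runs Maren Tanaka → Kofi Yamada → Rhea Ivanov, which is 2 levels below Maren Tanaka.

2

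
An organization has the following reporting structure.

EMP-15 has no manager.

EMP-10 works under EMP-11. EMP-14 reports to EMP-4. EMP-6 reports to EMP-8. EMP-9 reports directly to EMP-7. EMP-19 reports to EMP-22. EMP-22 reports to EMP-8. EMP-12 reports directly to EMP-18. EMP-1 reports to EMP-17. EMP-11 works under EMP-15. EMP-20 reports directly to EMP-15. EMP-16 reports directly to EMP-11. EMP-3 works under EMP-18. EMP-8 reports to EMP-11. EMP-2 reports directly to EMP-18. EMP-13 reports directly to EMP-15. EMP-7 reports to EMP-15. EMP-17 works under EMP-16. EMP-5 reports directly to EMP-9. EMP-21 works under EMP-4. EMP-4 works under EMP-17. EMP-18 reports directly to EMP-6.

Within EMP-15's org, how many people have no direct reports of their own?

The people in EMP-15's organization with no one reporting to them are EMP-13, EMP-20, EMP-5, EMP-10, EMP-1, EMP-14, EMP-21, EMP-19, EMP-2, EMP-12, EMP-3. That is 11.

11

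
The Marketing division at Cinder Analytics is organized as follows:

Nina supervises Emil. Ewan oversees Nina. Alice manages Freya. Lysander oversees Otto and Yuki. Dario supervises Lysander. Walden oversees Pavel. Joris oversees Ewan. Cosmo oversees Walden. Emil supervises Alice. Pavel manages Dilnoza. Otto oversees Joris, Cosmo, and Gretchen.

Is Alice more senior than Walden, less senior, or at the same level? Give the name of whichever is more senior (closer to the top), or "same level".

Walden

Alice is 7 levels below Dario; Walden is 4. Walden is higher.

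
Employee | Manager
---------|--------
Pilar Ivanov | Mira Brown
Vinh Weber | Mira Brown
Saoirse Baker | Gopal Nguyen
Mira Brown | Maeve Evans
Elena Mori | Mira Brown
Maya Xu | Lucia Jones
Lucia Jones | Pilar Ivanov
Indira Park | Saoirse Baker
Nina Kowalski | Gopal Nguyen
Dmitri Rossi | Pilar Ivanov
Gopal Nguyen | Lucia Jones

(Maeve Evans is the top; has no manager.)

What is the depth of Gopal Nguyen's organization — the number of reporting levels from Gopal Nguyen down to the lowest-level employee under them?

The longest chain under Gopal Nguyen runs Gopal Nguyen → Saoirse Baker → Indira Park, which is 2 levels below Gopal Nguyen.

2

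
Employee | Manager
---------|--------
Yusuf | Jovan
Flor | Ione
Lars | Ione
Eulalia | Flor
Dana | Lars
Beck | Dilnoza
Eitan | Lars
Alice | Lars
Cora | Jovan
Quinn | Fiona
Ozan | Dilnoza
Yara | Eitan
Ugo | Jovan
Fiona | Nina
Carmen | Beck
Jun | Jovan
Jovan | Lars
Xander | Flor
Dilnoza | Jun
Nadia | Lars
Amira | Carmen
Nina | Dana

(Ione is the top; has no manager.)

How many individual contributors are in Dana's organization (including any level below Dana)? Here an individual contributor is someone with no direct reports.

The only person in Dana's organization with no one reporting to them is Quinn. That is 1.

1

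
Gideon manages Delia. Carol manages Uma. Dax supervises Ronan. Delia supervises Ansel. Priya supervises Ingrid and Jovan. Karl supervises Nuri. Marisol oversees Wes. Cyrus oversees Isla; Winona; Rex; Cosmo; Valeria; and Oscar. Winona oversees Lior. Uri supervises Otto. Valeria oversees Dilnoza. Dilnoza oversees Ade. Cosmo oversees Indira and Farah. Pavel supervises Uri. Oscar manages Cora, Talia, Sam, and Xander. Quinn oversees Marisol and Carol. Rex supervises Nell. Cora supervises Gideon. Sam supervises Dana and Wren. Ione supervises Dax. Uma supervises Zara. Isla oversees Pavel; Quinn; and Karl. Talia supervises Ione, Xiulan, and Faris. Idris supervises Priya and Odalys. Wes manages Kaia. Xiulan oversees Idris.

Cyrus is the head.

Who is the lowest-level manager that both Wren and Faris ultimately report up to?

Oscar

Wren's chain of managers is Sam, Oscar, Cyrus. Faris's chain of managers is Talia, Oscar, Cyrus. The first manager that appears in both chains is Oscar.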